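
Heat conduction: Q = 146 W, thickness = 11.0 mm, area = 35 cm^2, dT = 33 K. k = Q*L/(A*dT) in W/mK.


k = 146*11.0/1000/(35/10000*33) = 13.9 W/mK

13.9


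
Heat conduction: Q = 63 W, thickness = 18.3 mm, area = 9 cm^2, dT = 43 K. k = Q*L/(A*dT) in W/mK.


k = 63*18.3/1000/(9/10000*43) = 29.79 W/mK

29.79


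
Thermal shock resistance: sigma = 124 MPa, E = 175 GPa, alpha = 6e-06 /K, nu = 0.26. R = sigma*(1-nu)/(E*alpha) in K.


R = 124*(1-0.26)/(175*1000*6e-06) = 87 K

87


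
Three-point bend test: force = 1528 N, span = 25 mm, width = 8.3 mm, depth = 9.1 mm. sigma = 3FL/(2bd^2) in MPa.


sigma = 3*1528*25/(2*8.3*9.1^2) = 83.4 MPa

83.4


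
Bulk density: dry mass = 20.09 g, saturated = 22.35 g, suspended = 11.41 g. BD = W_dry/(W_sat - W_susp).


BD = 20.09 / (22.35 - 11.41) = 20.09 / 10.94 = 1.836 g/cm^3

1.836


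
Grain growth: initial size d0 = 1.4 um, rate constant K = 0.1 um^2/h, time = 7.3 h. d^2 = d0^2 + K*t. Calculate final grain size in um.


d^2 = 1.4^2 + 0.1*7.3 = 2.69
d = sqrt(2.69) = 1.64 um

1.64


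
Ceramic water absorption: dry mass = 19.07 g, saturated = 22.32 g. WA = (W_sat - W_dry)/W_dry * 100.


WA = (22.32 - 19.07) / 19.07 * 100 = 17.04%

17.04


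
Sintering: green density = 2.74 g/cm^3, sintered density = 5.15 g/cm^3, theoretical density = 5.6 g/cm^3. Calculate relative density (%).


Relative = 5.15 / 5.6 * 100 = 92.0%

92.0


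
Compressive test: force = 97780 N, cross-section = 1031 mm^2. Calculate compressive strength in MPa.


CS = 97780 / 1031 = 94.8 MPa

94.8


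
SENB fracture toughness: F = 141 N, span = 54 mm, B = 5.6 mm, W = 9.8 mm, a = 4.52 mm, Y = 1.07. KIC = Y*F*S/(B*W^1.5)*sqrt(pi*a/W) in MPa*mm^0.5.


KIC = 1.07*141*54/(5.6*9.8^1.5)*sqrt(pi*4.52/9.8) = 57.08

57.08


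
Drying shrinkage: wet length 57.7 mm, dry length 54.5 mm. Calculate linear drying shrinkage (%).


DS = (57.7 - 54.5) / 57.7 * 100 = 5.55%

5.55


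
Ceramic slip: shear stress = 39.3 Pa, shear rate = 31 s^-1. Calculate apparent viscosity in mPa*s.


eta = tau/gamma * 1000 = 39.3/31 * 1000 = 1267.7 mPa*s

1267.7


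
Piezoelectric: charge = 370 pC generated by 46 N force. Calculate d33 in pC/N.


d33 = 370 / 46 = 8.0 pC/N

8.0


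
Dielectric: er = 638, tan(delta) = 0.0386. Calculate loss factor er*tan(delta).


Loss = 638 * 0.0386 = 24.627

24.627


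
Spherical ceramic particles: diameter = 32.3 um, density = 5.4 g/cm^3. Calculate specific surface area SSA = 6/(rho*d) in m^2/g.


SSA = 6 / (5.4 * 32.3) = 0.034 m^2/g

0.034


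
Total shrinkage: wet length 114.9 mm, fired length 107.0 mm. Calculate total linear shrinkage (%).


TS = (114.9 - 107.0) / 114.9 * 100 = 6.88%

6.88


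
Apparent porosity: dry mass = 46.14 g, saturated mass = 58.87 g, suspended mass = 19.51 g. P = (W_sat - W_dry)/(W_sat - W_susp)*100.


P = (58.87 - 46.14) / (58.87 - 19.51) * 100 = 12.73 / 39.36 * 100 = 32.3%

32.3


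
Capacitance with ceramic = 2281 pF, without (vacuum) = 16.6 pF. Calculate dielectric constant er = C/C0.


er = 2281 / 16.6 = 137.41

137.41


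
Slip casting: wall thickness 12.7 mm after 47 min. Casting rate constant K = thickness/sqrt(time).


K = 12.7 / sqrt(47) = 12.7 / 6.8557 = 1.852 mm/min^0.5

1.852


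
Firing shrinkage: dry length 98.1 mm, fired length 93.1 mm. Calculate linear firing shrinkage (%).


FS = (98.1 - 93.1) / 98.1 * 100 = 5.1%

5.1


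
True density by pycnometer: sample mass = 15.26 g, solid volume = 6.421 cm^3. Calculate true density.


TD = 15.26 / 6.421 = 2.377 g/cm^3

2.377


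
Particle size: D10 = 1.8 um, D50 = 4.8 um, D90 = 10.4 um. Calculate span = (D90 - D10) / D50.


Span = (10.4 - 1.8) / 4.8 = 8.6 / 4.8 = 1.792

1.792


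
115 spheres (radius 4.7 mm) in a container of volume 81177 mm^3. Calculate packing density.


V_sphere = 4/3*pi*4.7^3 = 434.8928 mm^3
Total V = 115*434.8928 = 50012.672 mm^3
PD = 50012.672 / 81177 = 0.616

0.616


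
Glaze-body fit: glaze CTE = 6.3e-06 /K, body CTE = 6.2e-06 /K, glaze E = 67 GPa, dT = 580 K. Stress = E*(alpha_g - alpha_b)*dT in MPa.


Stress = 67*1000*(6.3e-06 - 6.2e-06)*580 = 3.9 MPa

3.9


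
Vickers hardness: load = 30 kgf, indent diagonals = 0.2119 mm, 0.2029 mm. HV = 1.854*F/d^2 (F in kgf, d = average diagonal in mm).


d_avg = (0.2119+0.2029)/2 = 0.2074 mm
HV = 1.854*30/0.2074^2 = 1293

1293


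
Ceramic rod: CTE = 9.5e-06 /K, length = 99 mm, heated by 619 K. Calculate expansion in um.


dL = 9.5e-06 * 99 * 619 * 1000 = 582.17 um

582.17


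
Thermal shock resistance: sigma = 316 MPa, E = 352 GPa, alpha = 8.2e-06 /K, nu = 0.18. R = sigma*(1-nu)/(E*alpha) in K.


R = 316*(1-0.18)/(352*1000*8.2e-06) = 90 K

90


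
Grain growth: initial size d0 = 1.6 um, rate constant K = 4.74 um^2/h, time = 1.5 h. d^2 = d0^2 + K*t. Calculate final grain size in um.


d^2 = 1.6^2 + 4.74*1.5 = 9.67
d = sqrt(9.67) = 3.11 um

3.11


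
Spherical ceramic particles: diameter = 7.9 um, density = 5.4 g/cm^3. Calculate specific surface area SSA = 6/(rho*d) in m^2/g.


SSA = 6 / (5.4 * 7.9) = 0.141 m^2/g

0.141


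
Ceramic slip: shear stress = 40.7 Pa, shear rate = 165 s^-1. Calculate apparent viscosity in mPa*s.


eta = tau/gamma * 1000 = 40.7/165 * 1000 = 246.7 mPa*s

246.7


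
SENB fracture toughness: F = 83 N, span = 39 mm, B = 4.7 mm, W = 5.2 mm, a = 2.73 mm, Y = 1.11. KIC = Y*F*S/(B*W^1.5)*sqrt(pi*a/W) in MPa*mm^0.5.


KIC = 1.11*83*39/(4.7*5.2^1.5)*sqrt(pi*2.73/5.2) = 82.8

82.8


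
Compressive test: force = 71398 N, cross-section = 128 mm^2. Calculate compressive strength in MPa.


CS = 71398 / 128 = 557.8 MPa

557.8


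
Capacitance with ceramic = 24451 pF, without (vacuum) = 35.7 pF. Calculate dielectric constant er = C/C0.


er = 24451 / 35.7 = 684.9

684.9


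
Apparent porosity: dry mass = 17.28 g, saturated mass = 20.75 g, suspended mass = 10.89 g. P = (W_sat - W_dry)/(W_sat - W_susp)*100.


P = (20.75 - 17.28) / (20.75 - 10.89) * 100 = 3.47 / 9.86 * 100 = 35.2%

35.2


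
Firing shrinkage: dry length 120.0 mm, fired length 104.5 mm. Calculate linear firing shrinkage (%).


FS = (120.0 - 104.5) / 120.0 * 100 = 12.92%

12.92


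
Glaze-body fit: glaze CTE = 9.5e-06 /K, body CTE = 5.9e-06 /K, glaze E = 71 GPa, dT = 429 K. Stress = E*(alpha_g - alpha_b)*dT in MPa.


Stress = 71*1000*(9.5e-06 - 5.9e-06)*429 = 109.7 MPa

109.7


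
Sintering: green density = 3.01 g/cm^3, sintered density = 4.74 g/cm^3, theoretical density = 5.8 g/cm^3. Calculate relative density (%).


Relative = 4.74 / 5.8 * 100 = 81.7%

81.7


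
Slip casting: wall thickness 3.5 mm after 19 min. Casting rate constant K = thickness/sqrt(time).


K = 3.5 / sqrt(19) = 3.5 / 4.3589 = 0.803 mm/min^0.5

0.803


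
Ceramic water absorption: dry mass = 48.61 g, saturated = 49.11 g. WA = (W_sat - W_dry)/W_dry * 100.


WA = (49.11 - 48.61) / 48.61 * 100 = 1.03%

1.03


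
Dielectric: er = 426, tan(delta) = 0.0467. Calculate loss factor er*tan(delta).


Loss = 426 * 0.0467 = 19.894

19.894


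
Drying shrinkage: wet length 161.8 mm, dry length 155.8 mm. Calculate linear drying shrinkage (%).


DS = (161.8 - 155.8) / 161.8 * 100 = 3.71%

3.71


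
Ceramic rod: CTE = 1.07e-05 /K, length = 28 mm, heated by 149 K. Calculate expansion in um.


dL = 1.07e-05 * 28 * 149 * 1000 = 44.64 um

44.64


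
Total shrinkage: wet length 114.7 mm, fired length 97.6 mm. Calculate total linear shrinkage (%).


TS = (114.7 - 97.6) / 114.7 * 100 = 14.91%

14.91


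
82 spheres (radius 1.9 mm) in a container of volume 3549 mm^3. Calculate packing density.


V_sphere = 4/3*pi*1.9^3 = 28.7309 mm^3
Total V = 82*28.7309 = 2355.9338 mm^3
PD = 2355.9338 / 3549 = 0.664

0.664


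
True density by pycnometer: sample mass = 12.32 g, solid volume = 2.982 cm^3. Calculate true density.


TD = 12.32 / 2.982 = 4.131 g/cm^3

4.131


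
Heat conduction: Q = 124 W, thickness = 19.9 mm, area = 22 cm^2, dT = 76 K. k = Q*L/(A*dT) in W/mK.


k = 124*19.9/1000/(22/10000*76) = 14.76 W/mK

14.76


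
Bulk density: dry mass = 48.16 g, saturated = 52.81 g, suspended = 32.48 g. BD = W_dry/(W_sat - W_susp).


BD = 48.16 / (52.81 - 32.48) = 48.16 / 20.33 = 2.369 g/cm^3

2.369


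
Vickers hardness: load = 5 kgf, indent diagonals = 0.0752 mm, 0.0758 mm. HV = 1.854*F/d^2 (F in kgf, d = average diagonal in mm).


d_avg = (0.0752+0.0758)/2 = 0.0755 mm
HV = 1.854*5/0.0755^2 = 1626

1626


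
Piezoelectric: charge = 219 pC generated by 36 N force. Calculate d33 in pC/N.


d33 = 219 / 36 = 6.1 pC/N

6.1


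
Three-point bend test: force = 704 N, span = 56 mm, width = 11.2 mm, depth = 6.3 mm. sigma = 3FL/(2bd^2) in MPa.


sigma = 3*704*56/(2*11.2*6.3^2) = 133.0 MPa

133.0


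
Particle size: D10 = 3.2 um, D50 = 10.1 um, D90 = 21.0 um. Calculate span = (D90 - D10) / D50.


Span = (21.0 - 3.2) / 10.1 = 17.8 / 10.1 = 1.762

1.762


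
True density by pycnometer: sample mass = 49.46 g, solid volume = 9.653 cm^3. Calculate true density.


TD = 49.46 / 9.653 = 5.124 g/cm^3

5.124


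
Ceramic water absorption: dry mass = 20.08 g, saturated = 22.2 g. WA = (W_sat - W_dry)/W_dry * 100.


WA = (22.2 - 20.08) / 20.08 * 100 = 10.56%

10.56


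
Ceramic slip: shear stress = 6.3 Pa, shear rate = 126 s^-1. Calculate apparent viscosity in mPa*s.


eta = tau/gamma * 1000 = 6.3/126 * 1000 = 50.0 mPa*s

50.0


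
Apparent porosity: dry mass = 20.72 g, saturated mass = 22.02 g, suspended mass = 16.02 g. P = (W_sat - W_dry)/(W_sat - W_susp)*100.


P = (22.02 - 20.72) / (22.02 - 16.02) * 100 = 1.3 / 6.0 * 100 = 21.7%

21.7


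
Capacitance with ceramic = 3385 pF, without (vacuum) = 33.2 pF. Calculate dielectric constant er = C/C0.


er = 3385 / 33.2 = 101.96

101.96


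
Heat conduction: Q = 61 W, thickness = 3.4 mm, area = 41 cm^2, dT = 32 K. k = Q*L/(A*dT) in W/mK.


k = 61*3.4/1000/(41/10000*32) = 1.58 W/mK

1.58


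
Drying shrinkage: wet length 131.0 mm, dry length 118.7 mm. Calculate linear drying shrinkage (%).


DS = (131.0 - 118.7) / 131.0 * 100 = 9.39%

9.39


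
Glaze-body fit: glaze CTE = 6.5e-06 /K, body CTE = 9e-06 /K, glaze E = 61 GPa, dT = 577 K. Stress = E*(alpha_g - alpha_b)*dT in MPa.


Stress = 61*1000*(6.5e-06 - 9e-06)*577 = -88.0 MPa

-88.0


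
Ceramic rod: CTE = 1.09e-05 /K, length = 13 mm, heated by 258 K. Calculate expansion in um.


dL = 1.09e-05 * 13 * 258 * 1000 = 36.559 um

36.559


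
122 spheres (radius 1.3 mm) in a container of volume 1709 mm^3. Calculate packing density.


V_sphere = 4/3*pi*1.3^3 = 9.2028 mm^3
Total V = 122*9.2028 = 1122.7416 mm^3
PD = 1122.7416 / 1709 = 0.657

0.657


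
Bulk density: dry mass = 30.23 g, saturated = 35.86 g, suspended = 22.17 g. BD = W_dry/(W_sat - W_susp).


BD = 30.23 / (35.86 - 22.17) = 30.23 / 13.69 = 2.208 g/cm^3

2.208


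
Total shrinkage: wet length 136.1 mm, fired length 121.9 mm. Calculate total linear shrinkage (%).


TS = (136.1 - 121.9) / 136.1 * 100 = 10.43%

10.43


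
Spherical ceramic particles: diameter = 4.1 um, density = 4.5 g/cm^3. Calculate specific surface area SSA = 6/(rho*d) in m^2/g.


SSA = 6 / (4.5 * 4.1) = 0.325 m^2/g

0.325


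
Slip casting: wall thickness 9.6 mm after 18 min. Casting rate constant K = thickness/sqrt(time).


K = 9.6 / sqrt(18) = 9.6 / 4.2426 = 2.263 mm/min^0.5

2.263


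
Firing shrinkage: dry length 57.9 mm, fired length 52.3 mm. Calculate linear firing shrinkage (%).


FS = (57.9 - 52.3) / 57.9 * 100 = 9.67%

9.67


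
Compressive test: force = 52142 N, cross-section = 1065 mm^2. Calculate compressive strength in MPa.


CS = 52142 / 1065 = 49.0 MPa

49.0


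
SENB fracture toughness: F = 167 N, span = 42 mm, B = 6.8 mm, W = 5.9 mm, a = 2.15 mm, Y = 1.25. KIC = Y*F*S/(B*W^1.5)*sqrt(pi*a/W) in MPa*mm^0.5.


KIC = 1.25*167*42/(6.8*5.9^1.5)*sqrt(pi*2.15/5.9) = 96.26

96.26


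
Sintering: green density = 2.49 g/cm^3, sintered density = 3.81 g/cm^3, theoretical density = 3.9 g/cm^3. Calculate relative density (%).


Relative = 3.81 / 3.9 * 100 = 97.7%

97.7


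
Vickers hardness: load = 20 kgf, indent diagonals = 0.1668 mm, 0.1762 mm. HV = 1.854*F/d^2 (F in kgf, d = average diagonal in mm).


d_avg = (0.1668+0.1762)/2 = 0.1715 mm
HV = 1.854*20/0.1715^2 = 1261

1261


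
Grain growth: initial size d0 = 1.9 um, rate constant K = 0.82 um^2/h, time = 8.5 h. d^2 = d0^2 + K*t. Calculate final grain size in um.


d^2 = 1.9^2 + 0.82*8.5 = 10.58
d = sqrt(10.58) = 3.25 um

3.25


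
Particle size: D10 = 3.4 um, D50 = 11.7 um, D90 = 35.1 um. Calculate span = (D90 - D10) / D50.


Span = (35.1 - 3.4) / 11.7 = 31.7 / 11.7 = 2.709

2.709


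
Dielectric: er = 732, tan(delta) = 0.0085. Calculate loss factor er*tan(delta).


Loss = 732 * 0.0085 = 6.222

6.222


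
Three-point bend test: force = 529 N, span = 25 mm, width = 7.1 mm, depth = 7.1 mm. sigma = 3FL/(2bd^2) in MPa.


sigma = 3*529*25/(2*7.1*7.1^2) = 55.4 MPa

55.4


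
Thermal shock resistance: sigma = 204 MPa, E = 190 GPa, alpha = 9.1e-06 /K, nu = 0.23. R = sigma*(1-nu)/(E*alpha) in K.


R = 204*(1-0.23)/(190*1000*9.1e-06) = 91 K

91


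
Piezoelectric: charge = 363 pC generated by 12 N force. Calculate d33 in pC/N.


d33 = 363 / 12 = 30.3 pC/N

30.3


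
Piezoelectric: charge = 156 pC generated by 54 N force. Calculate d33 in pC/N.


d33 = 156 / 54 = 2.9 pC/N

2.9


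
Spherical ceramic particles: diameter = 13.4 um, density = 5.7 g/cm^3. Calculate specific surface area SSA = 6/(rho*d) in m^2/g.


SSA = 6 / (5.7 * 13.4) = 0.079 m^2/g

0.079


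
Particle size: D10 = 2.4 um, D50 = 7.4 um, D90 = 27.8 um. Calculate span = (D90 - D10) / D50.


Span = (27.8 - 2.4) / 7.4 = 25.4 / 7.4 = 3.432

3.432


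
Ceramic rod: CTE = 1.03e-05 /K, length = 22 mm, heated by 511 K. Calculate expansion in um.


dL = 1.03e-05 * 22 * 511 * 1000 = 115.793 um

115.793


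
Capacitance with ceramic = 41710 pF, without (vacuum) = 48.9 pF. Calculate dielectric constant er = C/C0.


er = 41710 / 48.9 = 852.97

852.97


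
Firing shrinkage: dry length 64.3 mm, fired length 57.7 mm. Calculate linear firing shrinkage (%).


FS = (64.3 - 57.7) / 64.3 * 100 = 10.26%

10.26


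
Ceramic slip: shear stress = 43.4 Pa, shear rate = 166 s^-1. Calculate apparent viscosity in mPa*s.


eta = tau/gamma * 1000 = 43.4/166 * 1000 = 261.4 mPa*s

261.4


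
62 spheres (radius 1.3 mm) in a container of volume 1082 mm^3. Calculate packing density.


V_sphere = 4/3*pi*1.3^3 = 9.2028 mm^3
Total V = 62*9.2028 = 570.5736 mm^3
PD = 570.5736 / 1082 = 0.527

0.527


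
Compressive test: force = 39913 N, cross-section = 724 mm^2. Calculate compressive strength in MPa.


CS = 39913 / 724 = 55.1 MPa

55.1


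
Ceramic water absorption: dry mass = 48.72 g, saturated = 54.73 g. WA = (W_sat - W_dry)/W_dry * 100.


WA = (54.73 - 48.72) / 48.72 * 100 = 12.34%

12.34


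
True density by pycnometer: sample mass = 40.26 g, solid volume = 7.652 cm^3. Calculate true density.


TD = 40.26 / 7.652 = 5.261 g/cm^3

5.261


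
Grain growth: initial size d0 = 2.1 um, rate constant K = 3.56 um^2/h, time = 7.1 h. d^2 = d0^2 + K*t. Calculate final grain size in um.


d^2 = 2.1^2 + 3.56*7.1 = 29.686
d = sqrt(29.686) = 5.45 um

5.45


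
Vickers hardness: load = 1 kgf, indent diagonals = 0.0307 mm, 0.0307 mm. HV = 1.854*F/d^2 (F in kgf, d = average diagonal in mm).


d_avg = (0.0307+0.0307)/2 = 0.0307 mm
HV = 1.854*1/0.0307^2 = 1967

1967


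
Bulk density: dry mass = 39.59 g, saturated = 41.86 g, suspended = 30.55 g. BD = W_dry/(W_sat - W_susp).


BD = 39.59 / (41.86 - 30.55) = 39.59 / 11.31 = 3.5 g/cm^3

3.5


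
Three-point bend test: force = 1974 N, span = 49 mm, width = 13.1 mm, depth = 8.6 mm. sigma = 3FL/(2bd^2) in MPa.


sigma = 3*1974*49/(2*13.1*8.6^2) = 149.7 MPa

149.7


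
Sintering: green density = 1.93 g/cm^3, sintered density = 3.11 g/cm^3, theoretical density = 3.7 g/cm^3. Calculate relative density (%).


Relative = 3.11 / 3.7 * 100 = 84.1%

84.1


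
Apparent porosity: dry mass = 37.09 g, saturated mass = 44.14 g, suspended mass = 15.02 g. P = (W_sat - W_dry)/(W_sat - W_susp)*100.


P = (44.14 - 37.09) / (44.14 - 15.02) * 100 = 7.05 / 29.12 * 100 = 24.2%

24.2


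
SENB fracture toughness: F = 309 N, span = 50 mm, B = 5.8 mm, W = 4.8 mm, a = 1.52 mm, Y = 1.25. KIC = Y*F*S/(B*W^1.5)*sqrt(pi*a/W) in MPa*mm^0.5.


KIC = 1.25*309*50/(5.8*4.8^1.5)*sqrt(pi*1.52/4.8) = 315.81

315.81


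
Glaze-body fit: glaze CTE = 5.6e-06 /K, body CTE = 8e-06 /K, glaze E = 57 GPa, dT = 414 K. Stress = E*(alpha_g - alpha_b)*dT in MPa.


Stress = 57*1000*(5.6e-06 - 8e-06)*414 = -56.6 MPa

-56.6


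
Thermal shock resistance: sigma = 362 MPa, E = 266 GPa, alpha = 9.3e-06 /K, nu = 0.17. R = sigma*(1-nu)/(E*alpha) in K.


R = 362*(1-0.17)/(266*1000*9.3e-06) = 121 K

121


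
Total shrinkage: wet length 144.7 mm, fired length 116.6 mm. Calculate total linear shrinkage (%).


TS = (144.7 - 116.6) / 144.7 * 100 = 19.42%

19.42


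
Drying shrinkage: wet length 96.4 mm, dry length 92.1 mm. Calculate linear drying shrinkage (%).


DS = (96.4 - 92.1) / 96.4 * 100 = 4.46%

4.46


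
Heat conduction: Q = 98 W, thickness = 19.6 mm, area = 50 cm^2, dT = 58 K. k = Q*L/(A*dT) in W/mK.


k = 98*19.6/1000/(50/10000*58) = 6.62 W/mK

6.62


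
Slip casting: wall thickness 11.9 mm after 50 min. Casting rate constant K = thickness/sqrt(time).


K = 11.9 / sqrt(50) = 11.9 / 7.0711 = 1.683 mm/min^0.5

1.683


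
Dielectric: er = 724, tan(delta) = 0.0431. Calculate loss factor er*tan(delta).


Loss = 724 * 0.0431 = 31.204

31.204


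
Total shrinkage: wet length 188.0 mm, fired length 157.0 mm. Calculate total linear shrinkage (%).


TS = (188.0 - 157.0) / 188.0 * 100 = 16.49%

16.49


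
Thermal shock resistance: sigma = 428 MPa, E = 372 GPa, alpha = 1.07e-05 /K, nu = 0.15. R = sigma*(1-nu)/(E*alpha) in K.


R = 428*(1-0.15)/(372*1000*1.07e-05) = 91 K

91


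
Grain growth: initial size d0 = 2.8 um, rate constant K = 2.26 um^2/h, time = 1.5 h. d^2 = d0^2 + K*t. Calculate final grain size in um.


d^2 = 2.8^2 + 2.26*1.5 = 11.23
d = sqrt(11.23) = 3.35 um

3.35


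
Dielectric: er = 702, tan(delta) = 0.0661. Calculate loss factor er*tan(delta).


Loss = 702 * 0.0661 = 46.402

46.402


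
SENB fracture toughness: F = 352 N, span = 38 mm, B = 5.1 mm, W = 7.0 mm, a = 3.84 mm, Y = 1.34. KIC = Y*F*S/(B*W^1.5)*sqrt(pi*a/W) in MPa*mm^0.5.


KIC = 1.34*352*38/(5.1*7.0^1.5)*sqrt(pi*3.84/7.0) = 249.12

249.12


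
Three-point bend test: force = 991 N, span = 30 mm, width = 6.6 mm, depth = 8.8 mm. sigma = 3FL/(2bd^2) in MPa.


sigma = 3*991*30/(2*6.6*8.8^2) = 87.3 MPa

87.3


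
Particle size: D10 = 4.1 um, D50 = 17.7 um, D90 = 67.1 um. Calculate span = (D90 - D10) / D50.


Span = (67.1 - 4.1) / 17.7 = 63.0 / 17.7 = 3.559

3.559


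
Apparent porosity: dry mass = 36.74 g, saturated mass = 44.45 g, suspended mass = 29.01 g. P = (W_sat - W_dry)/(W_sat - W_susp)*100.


P = (44.45 - 36.74) / (44.45 - 29.01) * 100 = 7.71 / 15.44 * 100 = 49.9%

49.9


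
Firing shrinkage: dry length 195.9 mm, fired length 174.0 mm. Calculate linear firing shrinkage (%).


FS = (195.9 - 174.0) / 195.9 * 100 = 11.18%

11.18


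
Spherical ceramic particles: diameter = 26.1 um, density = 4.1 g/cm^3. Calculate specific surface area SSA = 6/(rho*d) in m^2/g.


SSA = 6 / (4.1 * 26.1) = 0.056 m^2/g

0.056


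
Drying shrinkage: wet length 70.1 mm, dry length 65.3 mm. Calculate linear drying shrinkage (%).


DS = (70.1 - 65.3) / 70.1 * 100 = 6.85%

6.85


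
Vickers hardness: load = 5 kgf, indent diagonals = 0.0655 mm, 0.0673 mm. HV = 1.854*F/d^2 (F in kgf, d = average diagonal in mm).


d_avg = (0.0655+0.0673)/2 = 0.0664 mm
HV = 1.854*5/0.0664^2 = 2103

2103


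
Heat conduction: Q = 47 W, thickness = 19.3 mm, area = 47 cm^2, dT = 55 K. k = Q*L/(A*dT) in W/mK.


k = 47*19.3/1000/(47/10000*55) = 3.51 W/mK

3.51


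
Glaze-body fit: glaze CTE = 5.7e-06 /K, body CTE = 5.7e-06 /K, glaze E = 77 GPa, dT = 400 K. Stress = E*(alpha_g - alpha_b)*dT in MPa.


Stress = 77*1000*(5.7e-06 - 5.7e-06)*400 = 0.0 MPa

0.0


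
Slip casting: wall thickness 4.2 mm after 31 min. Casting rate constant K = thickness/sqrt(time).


K = 4.2 / sqrt(31) = 4.2 / 5.5678 = 0.754 mm/min^0.5

0.754


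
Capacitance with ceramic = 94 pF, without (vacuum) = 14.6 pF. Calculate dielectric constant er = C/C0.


er = 94 / 14.6 = 6.44

6.44


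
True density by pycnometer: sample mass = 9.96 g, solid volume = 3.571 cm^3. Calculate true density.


TD = 9.96 / 3.571 = 2.789 g/cm^3

2.789


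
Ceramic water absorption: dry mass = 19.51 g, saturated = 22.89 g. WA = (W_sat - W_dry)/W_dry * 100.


WA = (22.89 - 19.51) / 19.51 * 100 = 17.32%

17.32


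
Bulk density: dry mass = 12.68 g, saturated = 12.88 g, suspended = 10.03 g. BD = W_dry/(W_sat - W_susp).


BD = 12.68 / (12.88 - 10.03) = 12.68 / 2.85 = 4.449 g/cm^3

4.449


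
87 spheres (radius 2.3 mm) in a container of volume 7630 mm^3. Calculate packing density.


V_sphere = 4/3*pi*2.3^3 = 50.965 mm^3
Total V = 87*50.965 = 4433.955 mm^3
PD = 4433.955 / 7630 = 0.581

0.581


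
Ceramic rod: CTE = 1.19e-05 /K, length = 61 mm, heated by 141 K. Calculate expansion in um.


dL = 1.19e-05 * 61 * 141 * 1000 = 102.352 um

102.352


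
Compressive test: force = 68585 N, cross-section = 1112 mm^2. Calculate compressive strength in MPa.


CS = 68585 / 1112 = 61.7 MPa

61.7


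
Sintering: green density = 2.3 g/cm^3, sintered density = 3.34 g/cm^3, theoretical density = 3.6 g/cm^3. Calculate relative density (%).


Relative = 3.34 / 3.6 * 100 = 92.8%

92.8


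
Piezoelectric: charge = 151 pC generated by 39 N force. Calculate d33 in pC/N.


d33 = 151 / 39 = 3.9 pC/N

3.9


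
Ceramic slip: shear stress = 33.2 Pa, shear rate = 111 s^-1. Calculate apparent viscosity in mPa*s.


eta = tau/gamma * 1000 = 33.2/111 * 1000 = 299.1 mPa*s

299.1


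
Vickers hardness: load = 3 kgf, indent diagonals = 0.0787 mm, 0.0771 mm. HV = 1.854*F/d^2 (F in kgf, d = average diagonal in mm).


d_avg = (0.0787+0.0771)/2 = 0.0779 mm
HV = 1.854*3/0.0779^2 = 917

917


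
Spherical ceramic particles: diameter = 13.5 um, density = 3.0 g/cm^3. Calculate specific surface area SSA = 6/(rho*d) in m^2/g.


SSA = 6 / (3.0 * 13.5) = 0.148 m^2/g

0.148


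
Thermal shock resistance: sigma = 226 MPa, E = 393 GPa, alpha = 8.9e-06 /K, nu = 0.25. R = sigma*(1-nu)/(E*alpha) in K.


R = 226*(1-0.25)/(393*1000*8.9e-06) = 48 K

48


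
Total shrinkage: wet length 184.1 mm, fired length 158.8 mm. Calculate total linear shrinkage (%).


TS = (184.1 - 158.8) / 184.1 * 100 = 13.74%

13.74


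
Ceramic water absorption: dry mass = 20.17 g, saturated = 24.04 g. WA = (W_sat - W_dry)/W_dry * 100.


WA = (24.04 - 20.17) / 20.17 * 100 = 19.19%

19.19


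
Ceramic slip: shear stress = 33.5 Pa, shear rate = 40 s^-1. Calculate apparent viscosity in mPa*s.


eta = tau/gamma * 1000 = 33.5/40 * 1000 = 837.5 mPa*s

837.5


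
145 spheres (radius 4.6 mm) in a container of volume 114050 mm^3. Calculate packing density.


V_sphere = 4/3*pi*4.6^3 = 407.7201 mm^3
Total V = 145*407.7201 = 59119.4145 mm^3
PD = 59119.4145 / 114050 = 0.518

0.518


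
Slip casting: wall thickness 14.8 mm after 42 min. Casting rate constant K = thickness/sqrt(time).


K = 14.8 / sqrt(42) = 14.8 / 6.4807 = 2.284 mm/min^0.5

2.284


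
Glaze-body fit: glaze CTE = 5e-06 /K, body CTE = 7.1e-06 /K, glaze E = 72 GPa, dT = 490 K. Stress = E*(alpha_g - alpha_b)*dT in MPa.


Stress = 72*1000*(5e-06 - 7.1e-06)*490 = -74.1 MPa

-74.1


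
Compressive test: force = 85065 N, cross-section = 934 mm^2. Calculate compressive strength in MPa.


CS = 85065 / 934 = 91.1 MPa

91.1


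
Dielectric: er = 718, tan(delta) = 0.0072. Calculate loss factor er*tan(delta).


Loss = 718 * 0.0072 = 5.17

5.17


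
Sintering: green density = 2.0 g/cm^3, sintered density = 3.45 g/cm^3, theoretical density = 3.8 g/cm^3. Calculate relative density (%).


Relative = 3.45 / 3.8 * 100 = 90.8%

90.8


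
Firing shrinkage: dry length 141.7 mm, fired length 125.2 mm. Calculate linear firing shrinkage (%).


FS = (141.7 - 125.2) / 141.7 * 100 = 11.64%

11.64


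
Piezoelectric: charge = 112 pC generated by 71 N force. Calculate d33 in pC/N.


d33 = 112 / 71 = 1.6 pC/N

1.6


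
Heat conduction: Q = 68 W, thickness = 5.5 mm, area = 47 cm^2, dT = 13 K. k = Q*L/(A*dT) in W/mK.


k = 68*5.5/1000/(47/10000*13) = 6.12 W/mK

6.12


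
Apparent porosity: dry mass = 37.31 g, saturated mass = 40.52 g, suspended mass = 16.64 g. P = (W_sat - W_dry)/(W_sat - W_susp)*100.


P = (40.52 - 37.31) / (40.52 - 16.64) * 100 = 3.21 / 23.88 * 100 = 13.4%

13.4


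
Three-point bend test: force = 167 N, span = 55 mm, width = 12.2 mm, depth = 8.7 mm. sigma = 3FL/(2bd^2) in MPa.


sigma = 3*167*55/(2*12.2*8.7^2) = 14.9 MPa

14.9


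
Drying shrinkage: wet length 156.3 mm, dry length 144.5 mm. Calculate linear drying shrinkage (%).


DS = (156.3 - 144.5) / 156.3 * 100 = 7.55%

7.55


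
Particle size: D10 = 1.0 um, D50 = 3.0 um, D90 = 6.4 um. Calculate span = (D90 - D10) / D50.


Span = (6.4 - 1.0) / 3.0 = 5.4 / 3.0 = 1.8

1.8


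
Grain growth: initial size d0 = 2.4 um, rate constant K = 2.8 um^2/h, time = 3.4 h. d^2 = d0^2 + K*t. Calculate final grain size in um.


d^2 = 2.4^2 + 2.8*3.4 = 15.28
d = sqrt(15.28) = 3.91 um

3.91


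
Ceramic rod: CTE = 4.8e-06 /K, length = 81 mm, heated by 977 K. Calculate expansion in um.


dL = 4.8e-06 * 81 * 977 * 1000 = 379.858 um

379.858


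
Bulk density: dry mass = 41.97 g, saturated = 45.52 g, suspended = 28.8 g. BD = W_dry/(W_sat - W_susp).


BD = 41.97 / (45.52 - 28.8) = 41.97 / 16.72 = 2.51 g/cm^3

2.51


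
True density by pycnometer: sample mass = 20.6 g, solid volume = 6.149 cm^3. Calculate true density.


TD = 20.6 / 6.149 = 3.35 g/cm^3

3.35


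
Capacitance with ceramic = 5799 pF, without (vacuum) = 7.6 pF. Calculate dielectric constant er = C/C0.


er = 5799 / 7.6 = 763.03

763.03


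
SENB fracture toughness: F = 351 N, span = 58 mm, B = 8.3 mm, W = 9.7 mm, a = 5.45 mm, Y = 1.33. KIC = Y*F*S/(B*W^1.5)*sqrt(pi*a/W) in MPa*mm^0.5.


KIC = 1.33*351*58/(8.3*9.7^1.5)*sqrt(pi*5.45/9.7) = 143.46

143.46


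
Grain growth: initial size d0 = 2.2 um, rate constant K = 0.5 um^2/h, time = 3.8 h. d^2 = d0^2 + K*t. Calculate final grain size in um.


d^2 = 2.2^2 + 0.5*3.8 = 6.74
d = sqrt(6.74) = 2.6 um

2.6


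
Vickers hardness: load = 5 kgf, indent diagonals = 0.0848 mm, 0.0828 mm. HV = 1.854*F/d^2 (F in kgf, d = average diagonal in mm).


d_avg = (0.0848+0.0828)/2 = 0.0838 mm
HV = 1.854*5/0.0838^2 = 1320

1320


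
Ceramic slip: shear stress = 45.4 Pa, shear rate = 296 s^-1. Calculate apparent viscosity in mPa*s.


eta = tau/gamma * 1000 = 45.4/296 * 1000 = 153.4 mPa*s

153.4


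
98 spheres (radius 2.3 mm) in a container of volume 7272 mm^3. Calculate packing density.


V_sphere = 4/3*pi*2.3^3 = 50.965 mm^3
Total V = 98*50.965 = 4994.57 mm^3
PD = 4994.57 / 7272 = 0.687

0.687


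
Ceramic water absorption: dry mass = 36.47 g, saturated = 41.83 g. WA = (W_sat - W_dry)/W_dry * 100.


WA = (41.83 - 36.47) / 36.47 * 100 = 14.7%

14.7


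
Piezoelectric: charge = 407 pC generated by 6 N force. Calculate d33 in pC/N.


d33 = 407 / 6 = 67.8 pC/N

67.8


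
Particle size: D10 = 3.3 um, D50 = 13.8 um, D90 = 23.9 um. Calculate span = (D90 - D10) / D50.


Span = (23.9 - 3.3) / 13.8 = 20.6 / 13.8 = 1.493

1.493


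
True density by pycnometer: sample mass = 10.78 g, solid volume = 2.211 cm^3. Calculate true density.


TD = 10.78 / 2.211 = 4.876 g/cm^3

4.876


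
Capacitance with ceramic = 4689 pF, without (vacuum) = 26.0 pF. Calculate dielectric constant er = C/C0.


er = 4689 / 26.0 = 180.35

180.35


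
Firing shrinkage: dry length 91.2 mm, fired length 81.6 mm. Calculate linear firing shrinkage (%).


FS = (91.2 - 81.6) / 91.2 * 100 = 10.53%

10.53


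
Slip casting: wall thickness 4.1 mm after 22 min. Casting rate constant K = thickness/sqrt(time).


K = 4.1 / sqrt(22) = 4.1 / 4.6904 = 0.874 mm/min^0.5

0.874


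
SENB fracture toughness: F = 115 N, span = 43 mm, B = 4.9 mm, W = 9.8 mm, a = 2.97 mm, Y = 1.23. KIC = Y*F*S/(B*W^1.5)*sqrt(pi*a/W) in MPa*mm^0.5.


KIC = 1.23*115*43/(4.9*9.8^1.5)*sqrt(pi*2.97/9.8) = 39.48

39.48


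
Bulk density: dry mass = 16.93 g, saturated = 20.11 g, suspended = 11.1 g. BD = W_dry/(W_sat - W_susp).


BD = 16.93 / (20.11 - 11.1) = 16.93 / 9.01 = 1.879 g/cm^3

1.879


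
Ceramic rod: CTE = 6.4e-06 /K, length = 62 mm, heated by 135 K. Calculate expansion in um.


dL = 6.4e-06 * 62 * 135 * 1000 = 53.568 um

53.568


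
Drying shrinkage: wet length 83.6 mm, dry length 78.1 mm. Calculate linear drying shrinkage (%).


DS = (83.6 - 78.1) / 83.6 * 100 = 6.58%

6.58


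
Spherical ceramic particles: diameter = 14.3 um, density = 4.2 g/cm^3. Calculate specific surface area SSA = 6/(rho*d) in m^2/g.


SSA = 6 / (4.2 * 14.3) = 0.1 m^2/g

0.1


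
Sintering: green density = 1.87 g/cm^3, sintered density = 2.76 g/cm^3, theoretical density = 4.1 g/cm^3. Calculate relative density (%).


Relative = 2.76 / 4.1 * 100 = 67.3%

67.3


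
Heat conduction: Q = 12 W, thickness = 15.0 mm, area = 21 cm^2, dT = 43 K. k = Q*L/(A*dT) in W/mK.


k = 12*15.0/1000/(21/10000*43) = 1.99 W/mK

1.99


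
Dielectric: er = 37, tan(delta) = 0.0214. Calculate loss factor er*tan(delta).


Loss = 37 * 0.0214 = 0.792

0.792


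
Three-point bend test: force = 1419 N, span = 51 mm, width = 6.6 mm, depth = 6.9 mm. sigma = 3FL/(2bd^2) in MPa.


sigma = 3*1419*51/(2*6.6*6.9^2) = 345.5 MPa

345.5


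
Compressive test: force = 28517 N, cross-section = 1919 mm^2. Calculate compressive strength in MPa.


CS = 28517 / 1919 = 14.9 MPa

14.9


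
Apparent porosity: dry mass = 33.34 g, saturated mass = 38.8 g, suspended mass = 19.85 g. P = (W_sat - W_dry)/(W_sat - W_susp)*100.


P = (38.8 - 33.34) / (38.8 - 19.85) * 100 = 5.46 / 18.95 * 100 = 28.8%

28.8


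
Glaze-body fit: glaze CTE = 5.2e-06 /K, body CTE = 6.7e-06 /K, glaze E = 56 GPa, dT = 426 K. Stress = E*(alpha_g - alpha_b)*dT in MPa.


Stress = 56*1000*(5.2e-06 - 6.7e-06)*426 = -35.8 MPa

-35.8


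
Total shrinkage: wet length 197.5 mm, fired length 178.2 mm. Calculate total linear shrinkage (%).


TS = (197.5 - 178.2) / 197.5 * 100 = 9.77%

9.77


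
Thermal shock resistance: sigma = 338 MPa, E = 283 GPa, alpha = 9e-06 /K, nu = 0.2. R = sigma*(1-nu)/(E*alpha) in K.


R = 338*(1-0.2)/(283*1000*9e-06) = 106 K

106


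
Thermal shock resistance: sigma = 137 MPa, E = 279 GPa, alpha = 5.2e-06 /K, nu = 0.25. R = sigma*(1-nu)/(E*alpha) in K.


R = 137*(1-0.25)/(279*1000*5.2e-06) = 71 K

71


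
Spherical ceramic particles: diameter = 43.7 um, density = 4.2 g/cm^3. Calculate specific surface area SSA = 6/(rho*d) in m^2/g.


SSA = 6 / (4.2 * 43.7) = 0.033 m^2/g

0.033


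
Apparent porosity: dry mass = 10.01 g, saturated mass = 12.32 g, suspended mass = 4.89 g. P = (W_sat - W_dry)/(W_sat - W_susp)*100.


P = (12.32 - 10.01) / (12.32 - 4.89) * 100 = 2.31 / 7.43 * 100 = 31.1%

31.1


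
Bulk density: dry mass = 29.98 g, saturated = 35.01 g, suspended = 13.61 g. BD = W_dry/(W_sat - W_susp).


BD = 29.98 / (35.01 - 13.61) = 29.98 / 21.4 = 1.401 g/cm^3

1.401


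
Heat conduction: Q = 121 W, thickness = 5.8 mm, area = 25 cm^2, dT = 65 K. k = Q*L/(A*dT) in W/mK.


k = 121*5.8/1000/(25/10000*65) = 4.32 W/mK

4.32


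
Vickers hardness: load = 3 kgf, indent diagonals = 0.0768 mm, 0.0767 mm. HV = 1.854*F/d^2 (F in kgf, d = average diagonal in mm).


d_avg = (0.0768+0.0767)/2 = 0.07675 mm
HV = 1.854*3/0.07675^2 = 944

944


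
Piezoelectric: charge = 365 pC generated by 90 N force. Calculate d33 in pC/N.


d33 = 365 / 90 = 4.1 pC/N

4.1


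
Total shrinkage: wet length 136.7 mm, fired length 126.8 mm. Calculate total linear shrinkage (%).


TS = (136.7 - 126.8) / 136.7 * 100 = 7.24%

7.24


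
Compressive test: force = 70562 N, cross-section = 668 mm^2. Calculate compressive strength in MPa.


CS = 70562 / 668 = 105.6 MPa

105.6


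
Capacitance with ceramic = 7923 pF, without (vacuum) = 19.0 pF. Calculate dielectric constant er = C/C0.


er = 7923 / 19.0 = 417.0

417.0


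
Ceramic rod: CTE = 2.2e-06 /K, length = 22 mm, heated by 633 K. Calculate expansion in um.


dL = 2.2e-06 * 22 * 633 * 1000 = 30.637 um

30.637


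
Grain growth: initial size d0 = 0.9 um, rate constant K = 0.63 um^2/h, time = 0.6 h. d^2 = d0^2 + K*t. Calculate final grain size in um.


d^2 = 0.9^2 + 0.63*0.6 = 1.188
d = sqrt(1.188) = 1.09 um

1.09


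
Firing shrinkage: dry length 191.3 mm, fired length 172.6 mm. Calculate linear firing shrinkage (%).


FS = (191.3 - 172.6) / 191.3 * 100 = 9.78%

9.78


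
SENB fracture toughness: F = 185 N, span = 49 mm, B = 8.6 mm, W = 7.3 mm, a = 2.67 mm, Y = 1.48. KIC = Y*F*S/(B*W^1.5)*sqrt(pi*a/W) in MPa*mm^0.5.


KIC = 1.48*185*49/(8.6*7.3^1.5)*sqrt(pi*2.67/7.3) = 84.78

84.78


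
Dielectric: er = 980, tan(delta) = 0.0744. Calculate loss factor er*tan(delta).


Loss = 980 * 0.0744 = 72.912

72.912


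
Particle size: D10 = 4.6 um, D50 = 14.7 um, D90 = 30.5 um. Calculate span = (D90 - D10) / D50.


Span = (30.5 - 4.6) / 14.7 = 25.9 / 14.7 = 1.762

1.762


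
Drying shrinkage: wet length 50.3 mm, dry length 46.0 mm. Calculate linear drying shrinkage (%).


DS = (50.3 - 46.0) / 50.3 * 100 = 8.55%

8.55


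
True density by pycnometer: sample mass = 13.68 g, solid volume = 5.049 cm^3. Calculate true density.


TD = 13.68 / 5.049 = 2.709 g/cm^3

2.709


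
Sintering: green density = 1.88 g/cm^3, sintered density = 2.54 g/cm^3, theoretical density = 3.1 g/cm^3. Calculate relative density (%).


Relative = 2.54 / 3.1 * 100 = 81.9%

81.9


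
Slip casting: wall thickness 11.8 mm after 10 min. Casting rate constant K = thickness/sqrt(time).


K = 11.8 / sqrt(10) = 11.8 / 3.1623 = 3.731 mm/min^0.5

3.731


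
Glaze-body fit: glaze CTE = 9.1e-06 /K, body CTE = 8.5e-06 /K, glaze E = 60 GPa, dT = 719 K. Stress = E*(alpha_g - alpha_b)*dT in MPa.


Stress = 60*1000*(9.1e-06 - 8.5e-06)*719 = 25.9 MPa

25.9


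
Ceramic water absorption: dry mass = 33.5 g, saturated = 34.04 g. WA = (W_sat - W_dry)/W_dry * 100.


WA = (34.04 - 33.5) / 33.5 * 100 = 1.61%

1.61


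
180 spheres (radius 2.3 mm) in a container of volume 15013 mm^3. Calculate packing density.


V_sphere = 4/3*pi*2.3^3 = 50.965 mm^3
Total V = 180*50.965 = 9173.7 mm^3
PD = 9173.7 / 15013 = 0.611

0.611


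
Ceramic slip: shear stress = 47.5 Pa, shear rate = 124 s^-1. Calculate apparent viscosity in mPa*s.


eta = tau/gamma * 1000 = 47.5/124 * 1000 = 383.1 mPa*s

383.1


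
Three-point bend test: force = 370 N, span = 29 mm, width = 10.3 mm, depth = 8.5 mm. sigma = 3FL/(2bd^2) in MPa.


sigma = 3*370*29/(2*10.3*8.5^2) = 21.6 MPa

21.6


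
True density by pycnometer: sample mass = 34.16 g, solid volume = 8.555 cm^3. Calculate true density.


TD = 34.16 / 8.555 = 3.993 g/cm^3

3.993


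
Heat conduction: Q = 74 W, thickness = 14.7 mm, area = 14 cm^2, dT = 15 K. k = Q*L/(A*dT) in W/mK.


k = 74*14.7/1000/(14/10000*15) = 51.8 W/mK

51.8


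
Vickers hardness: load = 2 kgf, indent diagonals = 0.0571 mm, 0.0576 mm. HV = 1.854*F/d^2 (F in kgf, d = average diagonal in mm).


d_avg = (0.0571+0.0576)/2 = 0.05735 mm
HV = 1.854*2/0.05735^2 = 1127

1127


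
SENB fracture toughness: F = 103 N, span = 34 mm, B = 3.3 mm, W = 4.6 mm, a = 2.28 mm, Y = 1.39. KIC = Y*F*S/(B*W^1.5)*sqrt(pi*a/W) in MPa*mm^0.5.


KIC = 1.39*103*34/(3.3*4.6^1.5)*sqrt(pi*2.28/4.6) = 186.57

186.57


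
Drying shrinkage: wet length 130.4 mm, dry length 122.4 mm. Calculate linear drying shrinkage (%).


DS = (130.4 - 122.4) / 130.4 * 100 = 6.13%

6.13


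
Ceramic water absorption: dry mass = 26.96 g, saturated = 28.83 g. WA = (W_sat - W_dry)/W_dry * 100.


WA = (28.83 - 26.96) / 26.96 * 100 = 6.94%

6.94


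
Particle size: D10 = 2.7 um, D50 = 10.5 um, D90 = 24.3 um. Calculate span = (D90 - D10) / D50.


Span = (24.3 - 2.7) / 10.5 = 21.6 / 10.5 = 2.057

2.057


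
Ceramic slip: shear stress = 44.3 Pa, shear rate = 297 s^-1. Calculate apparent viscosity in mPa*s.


eta = tau/gamma * 1000 = 44.3/297 * 1000 = 149.2 mPa*s

149.2


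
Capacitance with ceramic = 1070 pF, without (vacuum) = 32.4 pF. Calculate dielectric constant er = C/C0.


er = 1070 / 32.4 = 33.02

33.02


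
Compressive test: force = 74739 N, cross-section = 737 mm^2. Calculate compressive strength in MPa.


CS = 74739 / 737 = 101.4 MPa

101.4


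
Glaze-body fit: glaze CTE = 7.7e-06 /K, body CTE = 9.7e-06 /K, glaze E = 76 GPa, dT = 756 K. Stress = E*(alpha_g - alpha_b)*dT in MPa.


Stress = 76*1000*(7.7e-06 - 9.7e-06)*756 = -114.9 MPa

-114.9


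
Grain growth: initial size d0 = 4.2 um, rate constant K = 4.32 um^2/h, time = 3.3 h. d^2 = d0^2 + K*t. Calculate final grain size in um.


d^2 = 4.2^2 + 4.32*3.3 = 31.896
d = sqrt(31.896) = 5.65 um

5.65


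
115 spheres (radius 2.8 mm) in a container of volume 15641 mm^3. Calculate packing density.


V_sphere = 4/3*pi*2.8^3 = 91.9523 mm^3
Total V = 115*91.9523 = 10574.5145 mm^3
PD = 10574.5145 / 15641 = 0.676

0.676


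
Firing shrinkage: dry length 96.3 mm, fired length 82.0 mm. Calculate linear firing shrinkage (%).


FS = (96.3 - 82.0) / 96.3 * 100 = 14.85%

14.85


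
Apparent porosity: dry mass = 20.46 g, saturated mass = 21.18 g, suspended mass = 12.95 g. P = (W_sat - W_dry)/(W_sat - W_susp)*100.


P = (21.18 - 20.46) / (21.18 - 12.95) * 100 = 0.72 / 8.23 * 100 = 8.7%

8.7


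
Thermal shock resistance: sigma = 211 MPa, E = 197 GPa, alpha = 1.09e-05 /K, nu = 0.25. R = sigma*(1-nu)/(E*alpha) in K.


R = 211*(1-0.25)/(197*1000*1.09e-05) = 74 K

74


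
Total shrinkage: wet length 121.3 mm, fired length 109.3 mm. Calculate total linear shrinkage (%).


TS = (121.3 - 109.3) / 121.3 * 100 = 9.89%

9.89


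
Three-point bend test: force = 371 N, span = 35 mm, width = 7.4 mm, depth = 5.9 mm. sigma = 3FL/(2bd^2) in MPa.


sigma = 3*371*35/(2*7.4*5.9^2) = 75.6 MPa

75.6


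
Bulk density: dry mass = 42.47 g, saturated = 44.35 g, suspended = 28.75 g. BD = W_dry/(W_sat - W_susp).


BD = 42.47 / (44.35 - 28.75) = 42.47 / 15.6 = 2.722 g/cm^3

2.722


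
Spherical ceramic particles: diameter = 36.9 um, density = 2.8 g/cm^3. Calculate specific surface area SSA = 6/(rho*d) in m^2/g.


SSA = 6 / (2.8 * 36.9) = 0.058 m^2/g

0.058


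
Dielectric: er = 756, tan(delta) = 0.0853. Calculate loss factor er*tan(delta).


Loss = 756 * 0.0853 = 64.487

64.487


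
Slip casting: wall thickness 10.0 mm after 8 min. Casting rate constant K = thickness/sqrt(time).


K = 10.0 / sqrt(8) = 10.0 / 2.8284 = 3.536 mm/min^0.5

3.536


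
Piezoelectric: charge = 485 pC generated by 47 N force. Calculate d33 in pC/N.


d33 = 485 / 47 = 10.3 pC/N

10.3


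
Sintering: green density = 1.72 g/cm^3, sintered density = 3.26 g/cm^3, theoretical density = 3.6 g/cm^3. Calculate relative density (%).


Relative = 3.26 / 3.6 * 100 = 90.6%

90.6
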